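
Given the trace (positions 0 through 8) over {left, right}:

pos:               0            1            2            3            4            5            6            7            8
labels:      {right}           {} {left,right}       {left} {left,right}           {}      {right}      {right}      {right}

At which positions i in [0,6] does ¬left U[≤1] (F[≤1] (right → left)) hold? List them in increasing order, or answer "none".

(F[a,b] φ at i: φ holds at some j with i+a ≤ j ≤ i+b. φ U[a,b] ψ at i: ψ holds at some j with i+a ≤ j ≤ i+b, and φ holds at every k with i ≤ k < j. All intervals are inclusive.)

0, 1, 2, 3, 4, 5

Evaluate at each i in [0,6]:
  i=0: ✓ (rhs at j=0)
  i=1: ✓ (rhs at j=1)
  i=2: ✓ (rhs at j=2)
  i=3: ✓ (rhs at j=3)
  i=4: ✓ (rhs at j=4)
  i=5: ✓ (rhs at j=5)
  i=6: ✗ (no rhs in [6,7])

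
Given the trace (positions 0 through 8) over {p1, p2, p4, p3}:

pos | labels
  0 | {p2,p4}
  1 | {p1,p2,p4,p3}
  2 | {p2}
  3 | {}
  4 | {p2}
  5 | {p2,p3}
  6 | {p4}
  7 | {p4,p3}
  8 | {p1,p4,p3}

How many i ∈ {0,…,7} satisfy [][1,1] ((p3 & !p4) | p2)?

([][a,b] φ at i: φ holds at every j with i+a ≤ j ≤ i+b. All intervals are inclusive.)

4

Evaluate at each i in [0,7]:
  i=0: ✓ (all of [1,1])
  i=1: ✓ (all of [2,2])
  i=2: ✗ (fails at j=3)
  i=3: ✓ (all of [4,4])
  i=4: ✓ (all of [5,5])
  i=5: ✗ (fails at j=6)
  i=6: ✗ (fails at j=7)
  i=7: ✗ (fails at j=8)
Positions where it holds: {0, 1, 3, 4} → 4.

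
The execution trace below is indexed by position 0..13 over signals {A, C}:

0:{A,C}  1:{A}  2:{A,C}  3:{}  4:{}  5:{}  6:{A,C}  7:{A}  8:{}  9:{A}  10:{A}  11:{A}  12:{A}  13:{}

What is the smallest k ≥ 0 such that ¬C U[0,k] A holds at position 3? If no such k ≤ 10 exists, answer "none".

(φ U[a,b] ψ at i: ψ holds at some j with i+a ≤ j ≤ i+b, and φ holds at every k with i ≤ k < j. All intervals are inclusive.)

Need earliest j ≥ 3 with A, and ¬C at every k in [3,j-1].
  j=3: rhs fails.
  j=4: rhs fails.
  j=5: rhs fails.
  j=6: rhs holds; lhs holds on [3,5]. k = 3.

3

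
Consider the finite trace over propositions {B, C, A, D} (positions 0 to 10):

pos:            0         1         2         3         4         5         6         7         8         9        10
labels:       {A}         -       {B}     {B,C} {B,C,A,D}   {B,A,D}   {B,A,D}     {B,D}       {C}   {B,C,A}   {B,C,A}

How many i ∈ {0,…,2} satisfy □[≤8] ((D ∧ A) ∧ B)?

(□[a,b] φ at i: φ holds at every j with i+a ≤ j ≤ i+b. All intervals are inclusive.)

Evaluate at each i in [0,2]:
  i=0: ✗ (fails at j=0)
  i=1: ✗ (fails at j=1)
  i=2: ✗ (fails at j=2)
Positions where it holds: {} → 0.

0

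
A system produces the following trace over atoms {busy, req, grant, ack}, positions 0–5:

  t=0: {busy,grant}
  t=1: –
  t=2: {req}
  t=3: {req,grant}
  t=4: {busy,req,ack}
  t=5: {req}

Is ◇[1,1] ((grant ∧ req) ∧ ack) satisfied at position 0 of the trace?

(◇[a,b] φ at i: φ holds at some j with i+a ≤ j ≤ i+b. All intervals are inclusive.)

Check ((grant ∧ req) ∧ ack) at each j in [1,1]:
  j=1: false
No position in the window satisfies it → formula fails.

Does not hold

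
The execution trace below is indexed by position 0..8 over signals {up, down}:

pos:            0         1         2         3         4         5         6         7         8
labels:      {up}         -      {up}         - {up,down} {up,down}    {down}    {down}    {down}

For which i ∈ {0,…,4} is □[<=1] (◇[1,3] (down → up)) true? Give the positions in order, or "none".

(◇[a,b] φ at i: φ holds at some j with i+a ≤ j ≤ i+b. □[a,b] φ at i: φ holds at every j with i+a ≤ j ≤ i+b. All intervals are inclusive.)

Evaluate at each i in [0,4]:
  i=0: ✓ (all of [0,1])
  i=1: ✓ (all of [1,2])
  i=2: ✓ (all of [2,3])
  i=3: ✓ (all of [3,4])
  i=4: ✗ (fails at j=5)

0, 1, 2, 3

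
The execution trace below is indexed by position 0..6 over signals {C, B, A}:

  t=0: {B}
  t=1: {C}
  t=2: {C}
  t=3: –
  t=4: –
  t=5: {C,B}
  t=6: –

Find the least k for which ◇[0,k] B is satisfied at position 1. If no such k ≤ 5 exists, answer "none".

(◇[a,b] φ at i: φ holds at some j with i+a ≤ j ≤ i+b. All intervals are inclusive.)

Scan j = 1,2,… for B:
  j=1: fails
  j=2: fails
  j=3: fails
  j=4: fails
  j=5: holds
First hit at j=5, so smallest k = 5-1 = 4.

4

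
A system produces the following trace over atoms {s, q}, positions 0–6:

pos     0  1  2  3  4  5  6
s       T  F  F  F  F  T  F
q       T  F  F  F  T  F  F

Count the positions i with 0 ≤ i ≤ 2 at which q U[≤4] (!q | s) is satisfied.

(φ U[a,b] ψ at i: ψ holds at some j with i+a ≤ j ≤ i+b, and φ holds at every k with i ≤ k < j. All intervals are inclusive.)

Evaluate at each i in [0,2]:
  i=0: ✓ (rhs at j=0)
  i=1: ✓ (rhs at j=1)
  i=2: ✓ (rhs at j=2)
Positions where it holds: {0, 1, 2} → 3.

3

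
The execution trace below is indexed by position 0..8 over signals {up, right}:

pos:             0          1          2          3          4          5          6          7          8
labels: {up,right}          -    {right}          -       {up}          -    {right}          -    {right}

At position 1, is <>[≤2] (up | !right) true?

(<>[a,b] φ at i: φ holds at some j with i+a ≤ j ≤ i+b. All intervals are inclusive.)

Check (up | !right) at each j in [1,3]:
  j=1: true
  j=2: false
  j=3: true
Found at j=1 → formula holds.

Yes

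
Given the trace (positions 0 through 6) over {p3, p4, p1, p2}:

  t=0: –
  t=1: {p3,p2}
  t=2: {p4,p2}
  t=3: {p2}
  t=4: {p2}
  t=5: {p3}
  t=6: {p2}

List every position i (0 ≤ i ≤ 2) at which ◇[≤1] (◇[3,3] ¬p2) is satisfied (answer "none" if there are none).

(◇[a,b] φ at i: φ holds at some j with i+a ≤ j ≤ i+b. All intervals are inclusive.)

1, 2

Evaluate at each i in [0,2]:
  i=0: ✗ (none in [0,1])
  i=1: ✓ (witness j=2)
  i=2: ✓ (witness j=2)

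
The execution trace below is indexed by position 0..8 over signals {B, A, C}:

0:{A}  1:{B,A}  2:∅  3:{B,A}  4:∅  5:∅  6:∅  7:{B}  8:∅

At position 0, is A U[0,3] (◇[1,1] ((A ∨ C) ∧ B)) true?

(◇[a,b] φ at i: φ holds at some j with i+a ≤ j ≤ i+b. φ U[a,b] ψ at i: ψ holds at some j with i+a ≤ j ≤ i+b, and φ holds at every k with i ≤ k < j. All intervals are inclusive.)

True

Need some j in [0,3] with ◇[1,1] ((A ∨ C) ∧ B), and A at every k in [0,j-1].
  j=0: ◇[1,1] ((A ∨ C) ∧ B) holds; no prefix to check → satisfied.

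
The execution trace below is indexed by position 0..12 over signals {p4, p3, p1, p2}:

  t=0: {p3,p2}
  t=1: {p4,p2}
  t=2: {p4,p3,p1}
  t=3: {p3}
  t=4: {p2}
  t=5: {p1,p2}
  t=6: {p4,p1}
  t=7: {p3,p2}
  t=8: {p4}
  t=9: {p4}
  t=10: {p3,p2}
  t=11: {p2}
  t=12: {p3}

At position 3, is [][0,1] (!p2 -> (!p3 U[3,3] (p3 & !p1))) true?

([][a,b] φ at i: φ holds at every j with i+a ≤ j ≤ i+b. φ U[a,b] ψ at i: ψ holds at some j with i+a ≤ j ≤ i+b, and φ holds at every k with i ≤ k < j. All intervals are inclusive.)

Check (!p2 -> (!p3 U[3,3] (p3 & !p1))) at every j in [3,4]:
  j=3: antecedent true; consequent fails → ✗
  j=4: antecedent false → ✓
Fails at j=3 → formula fails.

No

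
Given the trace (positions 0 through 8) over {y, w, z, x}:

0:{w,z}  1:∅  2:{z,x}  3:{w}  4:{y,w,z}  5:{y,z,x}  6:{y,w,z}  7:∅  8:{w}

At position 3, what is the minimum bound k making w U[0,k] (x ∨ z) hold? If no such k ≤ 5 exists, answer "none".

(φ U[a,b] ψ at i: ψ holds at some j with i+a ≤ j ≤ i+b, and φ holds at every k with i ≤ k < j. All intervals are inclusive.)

Need earliest j ≥ 3 with (x ∨ z), and w at every k in [3,j-1].
  j=3: rhs fails.
  j=4: rhs holds; lhs holds on [3,3]. k = 1.

1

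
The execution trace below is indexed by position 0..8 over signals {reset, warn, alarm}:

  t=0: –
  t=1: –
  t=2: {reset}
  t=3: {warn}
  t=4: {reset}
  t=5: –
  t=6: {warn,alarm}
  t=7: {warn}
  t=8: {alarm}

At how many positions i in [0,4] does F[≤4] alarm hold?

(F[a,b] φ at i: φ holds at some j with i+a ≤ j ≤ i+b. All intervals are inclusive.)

3

Evaluate at each i in [0,4]:
  i=0: ✗ (none in [0,4])
  i=1: ✗ (none in [1,5])
  i=2: ✓ (witness j=6)
  i=3: ✓ (witness j=6)
  i=4: ✓ (witness j=6)
Positions where it holds: {2, 3, 4} → 3.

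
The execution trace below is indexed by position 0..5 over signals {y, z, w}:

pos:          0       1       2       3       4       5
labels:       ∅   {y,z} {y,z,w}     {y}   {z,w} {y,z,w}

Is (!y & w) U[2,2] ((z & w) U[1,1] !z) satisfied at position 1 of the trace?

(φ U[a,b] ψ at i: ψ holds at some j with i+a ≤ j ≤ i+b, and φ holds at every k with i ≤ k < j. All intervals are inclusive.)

Need some j in [3,3] with ((z & w) U[1,1] !z), and (!y & w) at every k in [1,j-1].
  j=3: ((z & w) U[1,1] !z) — fails.
No j in the window works → until fails.

False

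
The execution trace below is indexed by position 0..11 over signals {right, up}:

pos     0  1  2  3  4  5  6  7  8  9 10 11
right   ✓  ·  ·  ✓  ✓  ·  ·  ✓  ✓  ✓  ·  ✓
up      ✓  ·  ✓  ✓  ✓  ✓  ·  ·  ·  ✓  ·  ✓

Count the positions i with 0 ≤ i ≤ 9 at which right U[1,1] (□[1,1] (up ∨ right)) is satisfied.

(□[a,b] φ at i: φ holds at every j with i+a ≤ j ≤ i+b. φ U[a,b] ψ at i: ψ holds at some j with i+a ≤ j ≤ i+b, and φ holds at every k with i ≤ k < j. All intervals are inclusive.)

Evaluate at each i in [0,9]:
  i=0: ✓ (rhs at j=1; lhs holds on [0,0])
  i=1: ✗ (lhs fails at k=1 before rhs at j=2)
  i=2: ✗ (lhs fails at k=2 before rhs at j=3)
  i=3: ✓ (rhs at j=4; lhs holds on [3,3])
  i=4: ✗ (no rhs in [5,5])
  i=5: ✗ (lhs fails at k=5 before rhs at j=6)
  i=6: ✗ (lhs fails at k=6 before rhs at j=7)
  i=7: ✓ (rhs at j=8; lhs holds on [7,7])
  i=8: ✗ (no rhs in [9,9])
  i=9: ✓ (rhs at j=10; lhs holds on [9,9])
Positions where it holds: {0, 3, 7, 9} → 4.

4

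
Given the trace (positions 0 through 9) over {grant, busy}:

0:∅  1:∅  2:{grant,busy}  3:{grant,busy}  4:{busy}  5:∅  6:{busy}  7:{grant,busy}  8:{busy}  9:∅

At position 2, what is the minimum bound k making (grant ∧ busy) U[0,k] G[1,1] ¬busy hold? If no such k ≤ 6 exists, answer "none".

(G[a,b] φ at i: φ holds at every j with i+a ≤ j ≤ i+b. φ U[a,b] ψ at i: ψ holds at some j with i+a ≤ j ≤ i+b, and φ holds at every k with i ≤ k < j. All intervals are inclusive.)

Need earliest j ≥ 2 with G[1,1] ¬busy, and (grant ∧ busy) at every k in [2,j-1].
  j=2: rhs fails.
  j=3: rhs fails.
  j=4: rhs holds; lhs holds on [2,3]. k = 2.

2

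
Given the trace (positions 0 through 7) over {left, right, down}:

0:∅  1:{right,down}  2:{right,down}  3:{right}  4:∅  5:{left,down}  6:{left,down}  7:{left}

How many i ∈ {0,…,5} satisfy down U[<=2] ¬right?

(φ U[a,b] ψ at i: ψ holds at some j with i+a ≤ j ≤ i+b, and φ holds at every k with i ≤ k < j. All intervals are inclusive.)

Evaluate at each i in [0,5]:
  i=0: ✓ (rhs at j=0)
  i=1: ✗ (no rhs in [1,3])
  i=2: ✗ (lhs fails at k=3 before rhs at j=4)
  i=3: ✗ (lhs fails at k=3 before rhs at j=4)
  i=4: ✓ (rhs at j=4)
  i=5: ✓ (rhs at j=5)
Positions where it holds: {0, 4, 5} → 3.

3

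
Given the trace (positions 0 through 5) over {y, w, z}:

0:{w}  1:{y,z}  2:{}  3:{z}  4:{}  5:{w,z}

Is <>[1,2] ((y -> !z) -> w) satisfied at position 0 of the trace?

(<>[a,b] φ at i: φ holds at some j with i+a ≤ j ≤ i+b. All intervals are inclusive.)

Yes

Check ((y -> !z) -> w) at each j in [1,2]:
  j=1: true
  j=2: false
Found at j=1 → formula holds.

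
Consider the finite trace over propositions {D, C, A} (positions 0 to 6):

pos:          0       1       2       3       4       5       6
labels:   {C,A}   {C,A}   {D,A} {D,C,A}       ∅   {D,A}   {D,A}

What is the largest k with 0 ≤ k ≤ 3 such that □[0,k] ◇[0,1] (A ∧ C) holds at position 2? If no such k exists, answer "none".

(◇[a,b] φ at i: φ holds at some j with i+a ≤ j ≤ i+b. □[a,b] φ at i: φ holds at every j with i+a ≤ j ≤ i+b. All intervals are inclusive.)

1

◇[0,1] (A ∧ C) must hold from j=2 onward; find where it first fails.
  j=2: holds
  j=3: holds
  j=4: fails
Holds on [2,3], so largest k = 1.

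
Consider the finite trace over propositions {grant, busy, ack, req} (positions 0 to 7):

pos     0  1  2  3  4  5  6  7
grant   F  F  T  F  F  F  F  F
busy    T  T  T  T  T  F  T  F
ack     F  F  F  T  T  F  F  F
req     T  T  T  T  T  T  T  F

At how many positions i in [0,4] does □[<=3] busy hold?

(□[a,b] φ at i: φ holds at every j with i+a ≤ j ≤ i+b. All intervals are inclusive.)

2

Evaluate at each i in [0,4]:
  i=0: ✓ (all of [0,3])
  i=1: ✓ (all of [1,4])
  i=2: ✗ (fails at j=5)
  i=3: ✗ (fails at j=5)
  i=4: ✗ (fails at j=5)
Positions where it holds: {0, 1} → 2.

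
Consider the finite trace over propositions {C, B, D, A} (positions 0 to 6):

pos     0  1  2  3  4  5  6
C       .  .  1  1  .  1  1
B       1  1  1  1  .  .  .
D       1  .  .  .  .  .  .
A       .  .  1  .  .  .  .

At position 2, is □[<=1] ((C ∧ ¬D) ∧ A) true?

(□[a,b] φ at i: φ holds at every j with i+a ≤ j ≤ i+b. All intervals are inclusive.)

Check ((C ∧ ¬D) ∧ A) at every j in [2,3]:
  j=2: true
  j=3: false
Fails at j=3 → formula fails.

False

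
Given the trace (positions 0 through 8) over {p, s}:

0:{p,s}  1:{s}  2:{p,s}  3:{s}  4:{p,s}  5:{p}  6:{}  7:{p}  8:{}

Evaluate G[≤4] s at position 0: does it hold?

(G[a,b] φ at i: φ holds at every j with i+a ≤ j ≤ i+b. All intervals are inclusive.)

Check s at every j in [0,4]:
  j=0: true
  j=1: true
  j=2: true
  j=3: true
  j=4: true
All positions satisfy it → formula holds.

True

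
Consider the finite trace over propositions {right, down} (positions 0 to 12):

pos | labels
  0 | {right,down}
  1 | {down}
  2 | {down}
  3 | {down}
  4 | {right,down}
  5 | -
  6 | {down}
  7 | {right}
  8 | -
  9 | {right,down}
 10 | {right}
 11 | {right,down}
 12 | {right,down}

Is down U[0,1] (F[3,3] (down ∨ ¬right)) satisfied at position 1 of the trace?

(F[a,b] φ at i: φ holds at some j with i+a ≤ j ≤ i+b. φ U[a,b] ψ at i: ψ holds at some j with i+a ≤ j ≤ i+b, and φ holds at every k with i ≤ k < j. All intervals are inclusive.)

Holds

Need some j in [1,2] with F[3,3] (down ∨ ¬right), and down at every k in [1,j-1].
  j=1: F[3,3] (down ∨ ¬right) holds; no prefix to check → satisfied.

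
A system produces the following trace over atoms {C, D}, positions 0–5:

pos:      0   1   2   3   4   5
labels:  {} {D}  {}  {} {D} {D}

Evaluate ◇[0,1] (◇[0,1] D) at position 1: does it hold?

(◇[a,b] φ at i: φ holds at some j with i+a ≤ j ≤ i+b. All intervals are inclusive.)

Check ◇[0,1] D at each j in [1,2]:
  j=1: holds (witness at 1)
  j=2: fails (none in [2,3])
Found at j=1 → formula holds.

True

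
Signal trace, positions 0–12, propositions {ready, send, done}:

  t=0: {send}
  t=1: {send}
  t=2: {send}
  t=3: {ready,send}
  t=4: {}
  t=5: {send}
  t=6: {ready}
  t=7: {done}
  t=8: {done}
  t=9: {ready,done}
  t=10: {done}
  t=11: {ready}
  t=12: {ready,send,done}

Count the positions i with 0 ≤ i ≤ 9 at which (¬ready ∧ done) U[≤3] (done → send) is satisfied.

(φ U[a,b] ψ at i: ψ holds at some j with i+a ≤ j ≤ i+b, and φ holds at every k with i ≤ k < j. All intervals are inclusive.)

7

Evaluate at each i in [0,9]:
  i=0: ✓ (rhs at j=0)
  i=1: ✓ (rhs at j=1)
  i=2: ✓ (rhs at j=2)
  i=3: ✓ (rhs at j=3)
  i=4: ✓ (rhs at j=4)
  i=5: ✓ (rhs at j=5)
  i=6: ✓ (rhs at j=6)
  i=7: ✗ (no rhs in [7,10])
  i=8: ✗ (lhs fails at k=9 before rhs at j=11)
  i=9: ✗ (lhs fails at k=9 before rhs at j=11)
Positions where it holds: {0, 1, 2, 3, 4, 5, 6} → 7.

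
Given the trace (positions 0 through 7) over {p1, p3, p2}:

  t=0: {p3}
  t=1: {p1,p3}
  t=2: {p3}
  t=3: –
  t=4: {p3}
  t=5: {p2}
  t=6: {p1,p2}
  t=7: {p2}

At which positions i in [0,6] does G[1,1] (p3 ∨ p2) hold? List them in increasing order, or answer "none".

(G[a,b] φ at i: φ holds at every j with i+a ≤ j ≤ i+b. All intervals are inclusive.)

0, 1, 3, 4, 5, 6

Evaluate at each i in [0,6]:
  i=0: ✓ (all of [1,1])
  i=1: ✓ (all of [2,2])
  i=2: ✗ (fails at j=3)
  i=3: ✓ (all of [4,4])
  i=4: ✓ (all of [5,5])
  i=5: ✓ (all of [6,6])
  i=6: ✓ (all of [7,7])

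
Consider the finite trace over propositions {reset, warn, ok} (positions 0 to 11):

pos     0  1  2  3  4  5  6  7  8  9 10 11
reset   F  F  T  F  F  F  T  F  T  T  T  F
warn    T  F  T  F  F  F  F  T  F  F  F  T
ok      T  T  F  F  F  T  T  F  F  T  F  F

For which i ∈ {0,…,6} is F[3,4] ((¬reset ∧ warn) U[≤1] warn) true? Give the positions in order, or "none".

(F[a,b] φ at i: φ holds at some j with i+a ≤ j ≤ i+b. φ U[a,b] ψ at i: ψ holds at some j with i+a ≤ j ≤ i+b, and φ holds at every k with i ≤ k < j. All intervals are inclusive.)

3, 4

Evaluate at each i in [0,6]:
  i=0: ✗ (none in [3,4])
  i=1: ✗ (none in [4,5])
  i=2: ✗ (none in [5,6])
  i=3: ✓ (witness j=7)
  i=4: ✓ (witness j=7)
  i=5: ✗ (none in [8,9])
  i=6: ✗ (none in [9,10])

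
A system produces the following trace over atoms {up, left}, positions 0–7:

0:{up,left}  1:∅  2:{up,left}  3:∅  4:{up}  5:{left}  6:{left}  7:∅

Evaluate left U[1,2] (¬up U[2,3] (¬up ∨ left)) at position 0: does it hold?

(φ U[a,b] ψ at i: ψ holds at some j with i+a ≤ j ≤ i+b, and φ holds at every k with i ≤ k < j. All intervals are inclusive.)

False

Need some j in [1,2] with (¬up U[2,3] (¬up ∨ left)), and left at every k in [0,j-1].
  j=1: (¬up U[2,3] (¬up ∨ left)) — fails.
  j=2: (¬up U[2,3] (¬up ∨ left)) — fails.
No j in the window works → until fails.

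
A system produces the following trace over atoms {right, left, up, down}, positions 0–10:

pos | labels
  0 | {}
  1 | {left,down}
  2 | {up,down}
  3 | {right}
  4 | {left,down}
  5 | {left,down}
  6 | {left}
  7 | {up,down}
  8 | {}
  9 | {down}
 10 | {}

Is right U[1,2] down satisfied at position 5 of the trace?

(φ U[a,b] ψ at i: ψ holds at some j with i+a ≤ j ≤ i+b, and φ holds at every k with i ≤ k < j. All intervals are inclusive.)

No

Need some j in [6,7] with down, and right at every k in [5,j-1].
  j=6: down false.
  j=7: down holds, but right fails at k=5 → not this j.
No j in the window works → until fails.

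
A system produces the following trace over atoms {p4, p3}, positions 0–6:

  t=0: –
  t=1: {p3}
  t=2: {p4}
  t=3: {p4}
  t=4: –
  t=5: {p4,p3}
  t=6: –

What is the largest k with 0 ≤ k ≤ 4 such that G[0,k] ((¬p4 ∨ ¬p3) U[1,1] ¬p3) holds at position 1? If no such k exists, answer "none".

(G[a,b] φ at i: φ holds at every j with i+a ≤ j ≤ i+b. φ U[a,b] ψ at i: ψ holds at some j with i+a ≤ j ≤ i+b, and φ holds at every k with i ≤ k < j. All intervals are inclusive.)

2

((¬p4 ∨ ¬p3) U[1,1] ¬p3) must hold from j=1 onward; find where it first fails.
  j=1: holds
  j=2: holds
  j=3: holds
  j=4: fails
Holds on [1,3], so largest k = 2.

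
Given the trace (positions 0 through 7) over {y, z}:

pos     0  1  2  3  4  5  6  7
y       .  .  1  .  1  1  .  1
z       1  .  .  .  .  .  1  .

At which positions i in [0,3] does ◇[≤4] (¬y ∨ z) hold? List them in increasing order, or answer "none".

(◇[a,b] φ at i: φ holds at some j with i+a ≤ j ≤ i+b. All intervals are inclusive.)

Evaluate at each i in [0,3]:
  i=0: ✓ (witness j=0)
  i=1: ✓ (witness j=1)
  i=2: ✓ (witness j=3)
  i=3: ✓ (witness j=3)

0, 1, 2, 3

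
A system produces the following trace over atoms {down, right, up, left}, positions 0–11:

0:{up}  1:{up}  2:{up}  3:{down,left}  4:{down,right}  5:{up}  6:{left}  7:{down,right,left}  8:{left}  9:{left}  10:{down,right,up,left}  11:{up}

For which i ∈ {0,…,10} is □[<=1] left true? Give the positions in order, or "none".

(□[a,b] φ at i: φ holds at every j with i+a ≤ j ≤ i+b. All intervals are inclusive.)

Evaluate at each i in [0,10]:
  i=0: ✗ (fails at j=0)
  i=1: ✗ (fails at j=1)
  i=2: ✗ (fails at j=2)
  i=3: ✗ (fails at j=4)
  i=4: ✗ (fails at j=4)
  i=5: ✗ (fails at j=5)
  i=6: ✓ (all of [6,7])
  i=7: ✓ (all of [7,8])
  i=8: ✓ (all of [8,9])
  i=9: ✓ (all of [9,10])
  i=10: ✗ (fails at j=11)

6, 7, 8, 9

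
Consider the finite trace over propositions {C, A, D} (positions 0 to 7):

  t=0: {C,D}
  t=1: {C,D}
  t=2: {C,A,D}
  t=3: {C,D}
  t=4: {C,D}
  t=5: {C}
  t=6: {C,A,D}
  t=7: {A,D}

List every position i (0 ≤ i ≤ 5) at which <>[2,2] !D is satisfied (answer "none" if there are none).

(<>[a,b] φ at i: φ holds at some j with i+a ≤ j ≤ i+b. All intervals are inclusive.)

Evaluate at each i in [0,5]:
  i=0: ✗ (none in [2,2])
  i=1: ✗ (none in [3,3])
  i=2: ✗ (none in [4,4])
  i=3: ✓ (witness j=5)
  i=4: ✗ (none in [6,6])
  i=5: ✗ (none in [7,7])

3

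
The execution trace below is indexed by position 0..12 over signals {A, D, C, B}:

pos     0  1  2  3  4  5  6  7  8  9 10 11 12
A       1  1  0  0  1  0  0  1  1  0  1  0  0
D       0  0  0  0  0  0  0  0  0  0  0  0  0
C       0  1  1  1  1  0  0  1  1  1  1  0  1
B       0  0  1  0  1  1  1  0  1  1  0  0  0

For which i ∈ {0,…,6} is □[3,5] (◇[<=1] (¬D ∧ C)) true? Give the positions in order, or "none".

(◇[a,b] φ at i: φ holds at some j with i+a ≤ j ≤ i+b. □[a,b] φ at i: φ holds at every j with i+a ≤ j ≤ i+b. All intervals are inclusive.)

3, 4, 5, 6

Evaluate at each i in [0,6]:
  i=0: ✗ (fails at j=5)
  i=1: ✗ (fails at j=5)
  i=2: ✗ (fails at j=5)
  i=3: ✓ (all of [6,8])
  i=4: ✓ (all of [7,9])
  i=5: ✓ (all of [8,10])
  i=6: ✓ (all of [9,11])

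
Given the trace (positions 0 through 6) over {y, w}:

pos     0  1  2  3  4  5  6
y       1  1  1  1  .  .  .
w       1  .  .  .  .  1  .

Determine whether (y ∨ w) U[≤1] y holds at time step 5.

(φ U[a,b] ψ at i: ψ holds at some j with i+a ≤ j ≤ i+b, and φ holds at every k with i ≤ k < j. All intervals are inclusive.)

Need some j in [5,6] with y, and (y ∨ w) at every k in [5,j-1].
  j=5: y false.
  j=6: y false.
No j in the window works → until fails.

No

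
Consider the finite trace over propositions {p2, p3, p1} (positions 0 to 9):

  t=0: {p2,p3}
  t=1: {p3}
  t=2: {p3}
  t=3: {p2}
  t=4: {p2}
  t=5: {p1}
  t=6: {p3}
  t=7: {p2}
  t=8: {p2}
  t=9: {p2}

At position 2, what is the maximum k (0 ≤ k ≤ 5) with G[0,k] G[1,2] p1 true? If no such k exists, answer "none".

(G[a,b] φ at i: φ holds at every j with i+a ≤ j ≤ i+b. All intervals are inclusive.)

none

G[1,2] p1 must hold from j=2 onward; find where it first fails.
  j=2: fails → no k works.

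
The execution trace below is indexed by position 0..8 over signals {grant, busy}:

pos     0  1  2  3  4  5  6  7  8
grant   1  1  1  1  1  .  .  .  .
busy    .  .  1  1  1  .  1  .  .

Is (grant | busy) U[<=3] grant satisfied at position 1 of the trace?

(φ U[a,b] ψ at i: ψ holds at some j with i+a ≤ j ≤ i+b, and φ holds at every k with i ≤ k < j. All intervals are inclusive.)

Need some j in [1,4] with grant, and (grant | busy) at every k in [1,j-1].
  j=1: grant holds; no prefix to check → satisfied.

Yes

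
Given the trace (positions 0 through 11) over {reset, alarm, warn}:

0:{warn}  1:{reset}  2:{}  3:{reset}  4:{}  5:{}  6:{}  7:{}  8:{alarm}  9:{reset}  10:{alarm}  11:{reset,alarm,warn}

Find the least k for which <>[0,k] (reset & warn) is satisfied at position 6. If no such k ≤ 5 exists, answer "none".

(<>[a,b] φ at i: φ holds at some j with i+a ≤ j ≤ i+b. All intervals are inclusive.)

Scan j = 6,7,… for (reset & warn):
  j=6: fails
  j=7: fails
  j=8: fails
  j=9: fails
  j=10: fails
  j=11: holds
First hit at j=11, so smallest k = 11-6 = 5.

5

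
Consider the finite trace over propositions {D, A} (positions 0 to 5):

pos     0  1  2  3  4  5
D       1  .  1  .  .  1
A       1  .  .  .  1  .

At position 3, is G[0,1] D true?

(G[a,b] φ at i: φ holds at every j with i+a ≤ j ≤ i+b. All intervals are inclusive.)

No

Check D at every j in [3,4]:
  j=3: false
  j=4: false
Fails at j=3 → formula fails.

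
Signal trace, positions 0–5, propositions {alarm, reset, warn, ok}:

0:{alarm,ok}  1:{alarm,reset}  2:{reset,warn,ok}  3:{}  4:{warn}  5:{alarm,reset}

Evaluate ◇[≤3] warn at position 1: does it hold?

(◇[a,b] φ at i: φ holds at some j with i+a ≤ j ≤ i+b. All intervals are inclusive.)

Holds

Check warn at each j in [1,4]:
  j=1: false
  j=2: true
  j=3: false
  j=4: true
Found at j=2 → formula holds.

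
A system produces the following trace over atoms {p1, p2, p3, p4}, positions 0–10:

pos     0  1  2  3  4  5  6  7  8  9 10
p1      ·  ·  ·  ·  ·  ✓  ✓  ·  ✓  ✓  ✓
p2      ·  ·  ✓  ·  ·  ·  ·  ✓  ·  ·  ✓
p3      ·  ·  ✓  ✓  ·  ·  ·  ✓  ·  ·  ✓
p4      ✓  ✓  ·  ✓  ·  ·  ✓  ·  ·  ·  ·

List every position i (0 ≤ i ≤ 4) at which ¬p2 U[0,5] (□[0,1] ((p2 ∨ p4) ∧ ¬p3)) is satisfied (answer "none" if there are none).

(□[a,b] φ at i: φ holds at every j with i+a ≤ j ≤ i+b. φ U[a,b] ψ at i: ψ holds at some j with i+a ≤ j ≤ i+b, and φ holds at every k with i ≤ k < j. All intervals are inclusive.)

0

Evaluate at each i in [0,4]:
  i=0: ✓ (rhs at j=0)
  i=1: ✗ (no rhs in [1,6])
  i=2: ✗ (no rhs in [2,7])
  i=3: ✗ (no rhs in [3,8])
  i=4: ✗ (no rhs in [4,9])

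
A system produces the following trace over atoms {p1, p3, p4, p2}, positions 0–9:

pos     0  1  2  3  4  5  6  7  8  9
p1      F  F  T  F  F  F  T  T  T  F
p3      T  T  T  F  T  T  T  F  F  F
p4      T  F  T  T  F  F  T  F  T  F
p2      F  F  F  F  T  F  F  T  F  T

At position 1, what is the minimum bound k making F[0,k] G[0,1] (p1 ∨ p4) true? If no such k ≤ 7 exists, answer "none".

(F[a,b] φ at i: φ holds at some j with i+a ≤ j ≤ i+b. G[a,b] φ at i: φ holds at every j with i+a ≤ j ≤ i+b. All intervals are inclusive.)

Scan j = 1,2,… for G[0,1] (p1 ∨ p4):
  j=1: fails
  j=2: holds
First hit at j=2, so smallest k = 2-1 = 1.

1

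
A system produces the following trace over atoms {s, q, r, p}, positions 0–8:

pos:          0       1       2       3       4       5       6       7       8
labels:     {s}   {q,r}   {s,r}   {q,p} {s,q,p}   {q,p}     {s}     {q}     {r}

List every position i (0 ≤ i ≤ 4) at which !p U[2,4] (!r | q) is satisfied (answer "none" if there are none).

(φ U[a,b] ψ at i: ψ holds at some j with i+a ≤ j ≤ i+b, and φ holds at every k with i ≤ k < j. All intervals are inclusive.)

0, 1

Evaluate at each i in [0,4]:
  i=0: ✓ (rhs at j=3; lhs holds on [0,2])
  i=1: ✓ (rhs at j=3; lhs holds on [1,2])
  i=2: ✗ (lhs fails at k=3 before rhs at j=4)
  i=3: ✗ (lhs fails at k=3 before rhs at j=5)
  i=4: ✗ (lhs fails at k=4 before rhs at j=6)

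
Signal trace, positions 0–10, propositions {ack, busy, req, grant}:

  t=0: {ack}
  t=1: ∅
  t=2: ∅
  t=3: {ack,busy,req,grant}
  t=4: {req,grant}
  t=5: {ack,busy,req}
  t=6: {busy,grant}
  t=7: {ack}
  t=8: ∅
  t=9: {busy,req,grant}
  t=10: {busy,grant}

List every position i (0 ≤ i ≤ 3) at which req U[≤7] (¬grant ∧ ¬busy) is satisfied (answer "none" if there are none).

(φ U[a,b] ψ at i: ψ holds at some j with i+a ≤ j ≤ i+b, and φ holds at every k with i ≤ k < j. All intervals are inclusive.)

0, 1, 2

Evaluate at each i in [0,3]:
  i=0: ✓ (rhs at j=0)
  i=1: ✓ (rhs at j=1)
  i=2: ✓ (rhs at j=2)
  i=3: ✗ (lhs fails at k=6 before rhs at j=7)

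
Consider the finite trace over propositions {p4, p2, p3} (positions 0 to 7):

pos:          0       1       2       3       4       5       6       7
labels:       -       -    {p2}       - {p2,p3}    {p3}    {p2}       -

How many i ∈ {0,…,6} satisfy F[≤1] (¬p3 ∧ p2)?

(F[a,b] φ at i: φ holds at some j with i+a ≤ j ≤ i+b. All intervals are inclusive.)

4

Evaluate at each i in [0,6]:
  i=0: ✗ (none in [0,1])
  i=1: ✓ (witness j=2)
  i=2: ✓ (witness j=2)
  i=3: ✗ (none in [3,4])
  i=4: ✗ (none in [4,5])
  i=5: ✓ (witness j=6)
  i=6: ✓ (witness j=6)
Positions where it holds: {1, 2, 5, 6} → 4.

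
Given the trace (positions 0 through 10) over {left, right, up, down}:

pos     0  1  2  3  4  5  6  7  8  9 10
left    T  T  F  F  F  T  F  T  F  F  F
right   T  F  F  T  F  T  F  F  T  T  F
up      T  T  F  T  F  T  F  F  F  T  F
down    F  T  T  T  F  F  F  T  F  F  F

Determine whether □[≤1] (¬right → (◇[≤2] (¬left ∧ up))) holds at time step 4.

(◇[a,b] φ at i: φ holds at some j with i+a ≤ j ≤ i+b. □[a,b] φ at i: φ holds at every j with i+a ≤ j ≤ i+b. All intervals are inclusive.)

False

Check (¬right → (◇[≤2] (¬left ∧ up))) at every j in [4,5]:
  j=4: antecedent true; consequent fails (none in [4,6]) → ✗
  j=5: antecedent false → ✓
Fails at j=4 → formula fails.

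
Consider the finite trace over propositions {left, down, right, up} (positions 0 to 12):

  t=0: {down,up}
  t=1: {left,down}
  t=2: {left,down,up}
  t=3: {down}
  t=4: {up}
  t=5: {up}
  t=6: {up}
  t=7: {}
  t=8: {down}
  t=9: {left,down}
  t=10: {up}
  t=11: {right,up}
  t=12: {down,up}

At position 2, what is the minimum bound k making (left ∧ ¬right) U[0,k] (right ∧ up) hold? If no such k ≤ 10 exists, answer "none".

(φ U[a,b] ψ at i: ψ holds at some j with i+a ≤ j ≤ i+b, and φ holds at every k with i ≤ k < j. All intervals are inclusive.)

Need earliest j ≥ 2 with (right ∧ up), and (left ∧ ¬right) at every k in [2,j-1].
  j=2: rhs fails.
  j=3: rhs fails.
  j=4: rhs fails.
  j=5: rhs fails.
  j=6: rhs fails.
  j=7: rhs fails.
  j=8: rhs fails.
  j=9: rhs fails.
  j=10: rhs fails.
  j=11: rhs holds but lhs fails at k=3.
  j=12: rhs fails.
No witness within the range → none.

none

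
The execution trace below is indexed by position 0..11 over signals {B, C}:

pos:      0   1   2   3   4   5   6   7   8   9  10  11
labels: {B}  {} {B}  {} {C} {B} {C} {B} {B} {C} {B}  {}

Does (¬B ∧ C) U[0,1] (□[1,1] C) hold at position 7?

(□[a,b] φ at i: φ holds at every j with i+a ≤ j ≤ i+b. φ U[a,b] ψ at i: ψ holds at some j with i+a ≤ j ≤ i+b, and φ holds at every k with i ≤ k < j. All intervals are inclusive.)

Need some j in [7,8] with □[1,1] C, and (¬B ∧ C) at every k in [7,j-1].
  j=7: □[1,1] C — fails at 8.
  j=8: □[1,1] C holds, but (¬B ∧ C) fails at k=7 → not this j.
No j in the window works → until fails.

False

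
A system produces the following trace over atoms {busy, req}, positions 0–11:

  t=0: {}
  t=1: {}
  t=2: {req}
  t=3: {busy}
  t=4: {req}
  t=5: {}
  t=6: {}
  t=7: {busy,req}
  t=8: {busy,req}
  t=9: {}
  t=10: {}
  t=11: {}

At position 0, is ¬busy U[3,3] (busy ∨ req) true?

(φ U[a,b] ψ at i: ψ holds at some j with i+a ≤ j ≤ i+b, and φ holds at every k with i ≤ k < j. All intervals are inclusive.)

Holds

Need some j in [3,3] with (busy ∨ req), and ¬busy at every k in [0,j-1].
  j=3: (busy ∨ req) holds; ¬busy holds at every k in [0,2] → satisfied.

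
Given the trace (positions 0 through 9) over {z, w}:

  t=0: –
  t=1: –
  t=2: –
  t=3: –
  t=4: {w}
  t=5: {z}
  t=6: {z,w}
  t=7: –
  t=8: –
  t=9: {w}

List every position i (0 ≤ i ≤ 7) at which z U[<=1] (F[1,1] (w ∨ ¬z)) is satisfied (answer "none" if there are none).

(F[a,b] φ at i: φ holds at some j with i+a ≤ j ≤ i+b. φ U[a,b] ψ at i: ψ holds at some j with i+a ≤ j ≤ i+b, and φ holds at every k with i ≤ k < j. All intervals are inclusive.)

Evaluate at each i in [0,7]:
  i=0: ✓ (rhs at j=0)
  i=1: ✓ (rhs at j=1)
  i=2: ✓ (rhs at j=2)
  i=3: ✓ (rhs at j=3)
  i=4: ✗ (lhs fails at k=4 before rhs at j=5)
  i=5: ✓ (rhs at j=5)
  i=6: ✓ (rhs at j=6)
  i=7: ✓ (rhs at j=7)

0, 1, 2, 3, 5, 6, 7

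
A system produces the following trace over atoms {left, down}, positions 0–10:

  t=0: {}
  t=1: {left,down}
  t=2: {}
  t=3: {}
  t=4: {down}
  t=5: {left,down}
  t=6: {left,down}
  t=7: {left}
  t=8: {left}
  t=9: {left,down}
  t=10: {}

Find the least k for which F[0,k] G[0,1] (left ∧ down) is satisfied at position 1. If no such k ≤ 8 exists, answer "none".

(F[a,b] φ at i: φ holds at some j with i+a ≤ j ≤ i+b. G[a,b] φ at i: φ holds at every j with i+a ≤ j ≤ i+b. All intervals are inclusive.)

4

Scan j = 1,2,… for G[0,1] (left ∧ down):
  j=1: fails
  j=2: fails
  j=3: fails
  j=4: fails
  j=5: holds
First hit at j=5, so smallest k = 5-1 = 4.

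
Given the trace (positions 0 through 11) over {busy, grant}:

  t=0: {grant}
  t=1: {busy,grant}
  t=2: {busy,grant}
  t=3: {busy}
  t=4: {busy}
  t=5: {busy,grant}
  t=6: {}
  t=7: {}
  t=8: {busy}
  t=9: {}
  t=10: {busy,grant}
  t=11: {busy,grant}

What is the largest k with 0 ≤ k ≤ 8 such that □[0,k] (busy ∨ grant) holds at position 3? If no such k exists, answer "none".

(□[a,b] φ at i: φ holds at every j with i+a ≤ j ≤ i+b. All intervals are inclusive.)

2

(busy ∨ grant) must hold from j=3 onward; find where it first fails.
  j=3: holds
  j=4: holds
  j=5: holds
  j=6: fails
Holds on [3,5], so largest k = 2.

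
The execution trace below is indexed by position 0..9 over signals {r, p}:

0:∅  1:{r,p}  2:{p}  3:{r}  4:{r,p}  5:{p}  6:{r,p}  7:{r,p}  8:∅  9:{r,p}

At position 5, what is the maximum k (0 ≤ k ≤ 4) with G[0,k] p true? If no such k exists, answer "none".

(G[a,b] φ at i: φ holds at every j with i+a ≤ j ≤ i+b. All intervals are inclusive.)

2

p must hold from j=5 onward; find where it first fails.
  j=5: holds
  j=6: holds
  j=7: holds
  j=8: fails
Holds on [5,7], so largest k = 2.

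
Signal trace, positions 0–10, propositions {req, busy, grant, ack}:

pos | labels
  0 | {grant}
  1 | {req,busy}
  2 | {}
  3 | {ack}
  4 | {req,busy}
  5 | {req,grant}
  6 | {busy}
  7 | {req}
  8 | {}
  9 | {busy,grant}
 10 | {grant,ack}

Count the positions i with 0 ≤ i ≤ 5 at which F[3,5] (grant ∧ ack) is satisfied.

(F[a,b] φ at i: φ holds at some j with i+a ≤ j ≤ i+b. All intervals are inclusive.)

1

Evaluate at each i in [0,5]:
  i=0: ✗ (none in [3,5])
  i=1: ✗ (none in [4,6])
  i=2: ✗ (none in [5,7])
  i=3: ✗ (none in [6,8])
  i=4: ✗ (none in [7,9])
  i=5: ✓ (witness j=10)
Positions where it holds: {5} → 1.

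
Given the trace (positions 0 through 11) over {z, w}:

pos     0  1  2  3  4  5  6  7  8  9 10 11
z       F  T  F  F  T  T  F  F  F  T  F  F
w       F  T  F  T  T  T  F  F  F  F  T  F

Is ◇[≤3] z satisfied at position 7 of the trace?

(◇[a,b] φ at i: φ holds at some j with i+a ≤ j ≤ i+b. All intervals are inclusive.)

Holds

Check z at each j in [7,10]:
  j=7: false
  j=8: false
  j=9: true
  j=10: false
Found at j=9 → formula holds.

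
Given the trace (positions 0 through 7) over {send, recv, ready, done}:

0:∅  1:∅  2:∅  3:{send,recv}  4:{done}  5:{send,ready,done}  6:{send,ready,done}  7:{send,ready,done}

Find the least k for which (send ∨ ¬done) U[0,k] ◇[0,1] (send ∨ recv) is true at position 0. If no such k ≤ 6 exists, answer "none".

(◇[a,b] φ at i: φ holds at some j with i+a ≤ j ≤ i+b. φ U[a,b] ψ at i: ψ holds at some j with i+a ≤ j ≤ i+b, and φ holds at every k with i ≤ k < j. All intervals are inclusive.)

2

Need earliest j ≥ 0 with ◇[0,1] (send ∨ recv), and (send ∨ ¬done) at every k in [0,j-1].
  j=0: rhs fails.
  j=1: rhs fails.
  j=2: rhs holds; lhs holds on [0,1]. k = 2.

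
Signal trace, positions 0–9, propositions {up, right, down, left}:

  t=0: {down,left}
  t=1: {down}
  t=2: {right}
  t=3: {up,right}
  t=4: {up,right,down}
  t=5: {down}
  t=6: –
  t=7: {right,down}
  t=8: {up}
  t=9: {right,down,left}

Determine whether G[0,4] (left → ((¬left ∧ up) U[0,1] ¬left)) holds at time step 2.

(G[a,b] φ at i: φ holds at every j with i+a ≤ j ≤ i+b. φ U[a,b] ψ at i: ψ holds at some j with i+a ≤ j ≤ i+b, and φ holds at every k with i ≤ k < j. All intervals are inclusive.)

Check (left → ((¬left ∧ up) U[0,1] ¬left)) at every j in [2,6]:
  j=2: antecedent false → ✓
  j=3: antecedent false → ✓
  j=4: antecedent false → ✓
  j=5: antecedent false → ✓
  j=6: antecedent false → ✓
All positions satisfy it → formula holds.

Yes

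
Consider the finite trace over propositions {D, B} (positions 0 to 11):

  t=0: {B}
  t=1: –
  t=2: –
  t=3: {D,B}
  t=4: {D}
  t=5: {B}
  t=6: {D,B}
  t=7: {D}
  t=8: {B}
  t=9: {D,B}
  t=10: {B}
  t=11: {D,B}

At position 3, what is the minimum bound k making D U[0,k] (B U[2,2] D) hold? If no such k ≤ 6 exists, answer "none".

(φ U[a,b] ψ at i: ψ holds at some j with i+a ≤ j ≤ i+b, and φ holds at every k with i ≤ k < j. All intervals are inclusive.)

2

Need earliest j ≥ 3 with (B U[2,2] D), and D at every k in [3,j-1].
  j=3: rhs fails.
  j=4: rhs fails.
  j=5: rhs holds; lhs holds on [3,4]. k = 2.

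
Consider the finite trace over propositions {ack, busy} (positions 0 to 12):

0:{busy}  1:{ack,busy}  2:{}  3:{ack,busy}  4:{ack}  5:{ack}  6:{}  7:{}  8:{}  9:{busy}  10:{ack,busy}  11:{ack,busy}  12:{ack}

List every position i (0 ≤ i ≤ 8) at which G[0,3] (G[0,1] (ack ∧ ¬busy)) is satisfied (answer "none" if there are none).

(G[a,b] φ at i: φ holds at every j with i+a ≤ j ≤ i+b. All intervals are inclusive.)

none

Evaluate at each i in [0,8]:
  i=0: ✗ (fails at j=0)
  i=1: ✗ (fails at j=1)
  i=2: ✗ (fails at j=2)
  i=3: ✗ (fails at j=3)
  i=4: ✗ (fails at j=5)
  i=5: ✗ (fails at j=5)
  i=6: ✗ (fails at j=6)
  i=7: ✗ (fails at j=7)
  i=8: ✗ (fails at j=8)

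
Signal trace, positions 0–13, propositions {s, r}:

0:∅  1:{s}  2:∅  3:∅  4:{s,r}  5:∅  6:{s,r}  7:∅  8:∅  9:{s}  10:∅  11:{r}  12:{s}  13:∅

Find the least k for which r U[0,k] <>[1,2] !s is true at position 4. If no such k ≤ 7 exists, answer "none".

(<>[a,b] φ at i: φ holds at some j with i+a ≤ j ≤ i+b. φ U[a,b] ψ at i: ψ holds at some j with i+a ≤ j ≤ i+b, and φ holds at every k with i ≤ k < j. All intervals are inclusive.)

Need earliest j ≥ 4 with <>[1,2] !s, and r at every k in [4,j-1].
  j=4: rhs holds (empty prefix). k = 0.

0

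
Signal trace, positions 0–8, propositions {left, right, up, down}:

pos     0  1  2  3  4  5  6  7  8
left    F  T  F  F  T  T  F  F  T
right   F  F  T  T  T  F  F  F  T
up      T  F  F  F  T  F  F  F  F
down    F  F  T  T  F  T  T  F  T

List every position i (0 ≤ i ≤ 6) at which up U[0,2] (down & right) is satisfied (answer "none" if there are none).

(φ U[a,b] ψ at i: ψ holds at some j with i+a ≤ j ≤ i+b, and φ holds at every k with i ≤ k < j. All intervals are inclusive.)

Evaluate at each i in [0,6]:
  i=0: ✗ (lhs fails at k=1 before rhs at j=2)
  i=1: ✗ (lhs fails at k=1 before rhs at j=2)
  i=2: ✓ (rhs at j=2)
  i=3: ✓ (rhs at j=3)
  i=4: ✗ (no rhs in [4,6])
  i=5: ✗ (no rhs in [5,7])
  i=6: ✗ (lhs fails at k=6 before rhs at j=8)

2, 3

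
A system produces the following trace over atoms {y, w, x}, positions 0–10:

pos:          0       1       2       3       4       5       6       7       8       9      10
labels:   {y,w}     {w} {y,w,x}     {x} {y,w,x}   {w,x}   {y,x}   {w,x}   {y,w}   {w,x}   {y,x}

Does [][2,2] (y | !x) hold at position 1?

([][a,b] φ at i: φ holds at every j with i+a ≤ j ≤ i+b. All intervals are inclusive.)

False

Check (y | !x) at every j in [3,3]:
  j=3: false
Fails at j=3 → formula fails.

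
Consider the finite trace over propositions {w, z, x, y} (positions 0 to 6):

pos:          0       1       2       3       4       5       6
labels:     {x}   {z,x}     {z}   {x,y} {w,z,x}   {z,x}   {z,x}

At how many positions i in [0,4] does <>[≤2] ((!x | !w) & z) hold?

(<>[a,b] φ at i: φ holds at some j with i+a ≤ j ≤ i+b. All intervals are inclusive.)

5

Evaluate at each i in [0,4]:
  i=0: ✓ (witness j=1)
  i=1: ✓ (witness j=1)
  i=2: ✓ (witness j=2)
  i=3: ✓ (witness j=5)
  i=4: ✓ (witness j=5)
Positions where it holds: {0, 1, 2, 3, 4} → 5.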